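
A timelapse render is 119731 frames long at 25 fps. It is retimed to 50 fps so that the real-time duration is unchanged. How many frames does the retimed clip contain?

239462 frames

Frames at target rate = 119731 × (50) / (25) = 239462.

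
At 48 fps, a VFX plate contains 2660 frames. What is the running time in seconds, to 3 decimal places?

Running time = 2660 × 1/48 = 665/12 s ≈ 55.417 s.

55.417 seconds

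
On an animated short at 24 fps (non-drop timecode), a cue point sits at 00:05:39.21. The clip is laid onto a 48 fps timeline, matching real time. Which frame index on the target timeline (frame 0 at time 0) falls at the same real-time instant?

frame 16314

Source frame index: (0×3600 + 5×60 + 39) × 24 + 21 = 8157.
Real time: 8157 / (24) = 2719/8 s.
Target frame: (2719/8) × (48) = 16314.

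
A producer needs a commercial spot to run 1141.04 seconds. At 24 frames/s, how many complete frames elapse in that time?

Frames = 1141.04 × 24 = 684624/25 ≈ 27384.9600.
Complete frames: 27384.

27384 frames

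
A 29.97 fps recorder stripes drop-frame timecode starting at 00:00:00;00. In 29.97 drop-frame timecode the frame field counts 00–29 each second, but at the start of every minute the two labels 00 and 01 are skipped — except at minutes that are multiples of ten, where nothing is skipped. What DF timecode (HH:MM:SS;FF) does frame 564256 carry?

05:13:47;10

Ten DF minutes hold 17982 frames, so frame 564256 lies in block 31 (frames 557442–575423) with 6814 frames into that block.
The block's first minute is 1800 frames and the rest 1798 each; 6814 frames reaches minute 3, so 31 × 18 + 3 × 2 = 564 labels have been skipped so far.
Adding those back, label number 564256 + 564 = 564820 at 30 labels/s is 18827 s + 10 f = 5 h 13 min 47 s frame 10, i.e. 05:13:47;10.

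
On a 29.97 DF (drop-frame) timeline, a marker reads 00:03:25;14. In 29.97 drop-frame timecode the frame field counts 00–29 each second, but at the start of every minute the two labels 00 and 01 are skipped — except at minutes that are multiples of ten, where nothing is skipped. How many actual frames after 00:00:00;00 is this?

6158

Complete 10-minute blocks: 0, each 17982 frames → 0.
Remaining 3 whole minutes in the current block: 1800 + 2 × 1798 = 5396 frames.
Within the current minute: 25 × 30 + 14 − 2 = 762 (labels ;00/;01 skipped at this minute). Total = 0 + 5396 + 762 = 6158.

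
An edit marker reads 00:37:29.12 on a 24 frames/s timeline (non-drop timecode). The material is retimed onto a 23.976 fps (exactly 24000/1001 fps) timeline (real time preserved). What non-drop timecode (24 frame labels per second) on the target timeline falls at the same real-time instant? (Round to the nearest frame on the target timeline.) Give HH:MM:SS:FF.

Source frame index: (0×3600 + 37×60 + 29) × 24 + 12 = 53988.
Real time: 53988 / (24) = 4499/2 s.
Target frame: (4499/2) × (24000/1001) = 4908000/91 ≈ 53934.066 → 53934.
At 24 labels/s: frame 53934 → 00:37:27:06.

00:37:27:06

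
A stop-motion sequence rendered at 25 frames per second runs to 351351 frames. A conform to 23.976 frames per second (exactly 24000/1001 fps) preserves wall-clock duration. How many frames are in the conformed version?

336960 frames

Target frames = source frames × (target rate / source rate) = 351351 × (24000/1001)/(25) = 351351 × 960/1001 = 336960.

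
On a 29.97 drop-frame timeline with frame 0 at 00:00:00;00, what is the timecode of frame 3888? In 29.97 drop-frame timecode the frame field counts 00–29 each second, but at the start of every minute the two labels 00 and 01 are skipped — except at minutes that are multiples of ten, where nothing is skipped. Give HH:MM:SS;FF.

Each 10-minute DF block holds 10 × 60 × 30 − 9 × 2 = 17982 frames. 3888 ÷ 17982 → 0 full blocks, remainder 3888.
Within the partial block the first minute is 1800 frames and each further minute 1798, so 2 further minute boundaries passed. Total skipped labels = 18 × 0 + 2 × 2 = 4.
Non-drop label index = 3888 + 4 = 3892; at 30 labels/s that is 00:02:09:22, i.e. DF 00:02:09;22.

00:02:09;22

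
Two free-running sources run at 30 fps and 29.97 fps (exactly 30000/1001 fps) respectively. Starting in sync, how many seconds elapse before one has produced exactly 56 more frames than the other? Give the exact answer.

28028/15 seconds

The gap grows by |30000/1001 − 30| = 30/1001 frames per second.
Time for a 56-frame gap: 56 ÷ (30/1001) = 28028/15 s.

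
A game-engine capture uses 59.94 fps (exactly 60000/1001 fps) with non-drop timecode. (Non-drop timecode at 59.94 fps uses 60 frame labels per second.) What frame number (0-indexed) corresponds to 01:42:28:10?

frame 368890

Total seconds to the label: (1 × 3600 + 42 × 60 + 28) = 6148.
Frame index = 6148 × 60 + 10 = 368890.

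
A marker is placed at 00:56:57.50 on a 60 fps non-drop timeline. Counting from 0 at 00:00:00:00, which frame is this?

Total seconds to the label: (0 × 3600 + 56 × 60 + 57) = 3417.
Frame index = 3417 × 60 + 50 = 205070.

205070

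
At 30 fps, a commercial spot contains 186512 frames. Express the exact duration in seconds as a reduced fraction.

Running time = 186512 ÷ (30) = 186512 × 1/30 = 93256/15 s.

93256/15 seconds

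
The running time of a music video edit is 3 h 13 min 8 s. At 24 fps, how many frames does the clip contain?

278112 frames

3 h 13 min 8 s = 11588 s.
Frames = 11588 × 24 = 278112.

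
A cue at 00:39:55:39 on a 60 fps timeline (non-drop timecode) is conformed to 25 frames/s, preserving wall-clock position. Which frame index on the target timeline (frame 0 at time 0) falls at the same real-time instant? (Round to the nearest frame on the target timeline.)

Source frame index: (0×3600 + 39×60 + 55) × 60 + 39 = 143739.
Real time: 143739 / (60) = 47913/20 s.
Target frame: (47913/20) × (25) = 239565/4 ≈ 59891.250 → 59891.

frame 59891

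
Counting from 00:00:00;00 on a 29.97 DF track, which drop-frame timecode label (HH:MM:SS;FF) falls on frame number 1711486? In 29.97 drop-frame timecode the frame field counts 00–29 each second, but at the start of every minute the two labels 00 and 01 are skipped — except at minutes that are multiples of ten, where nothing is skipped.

Each 10-minute DF block holds 10 × 60 × 30 − 9 × 2 = 17982 frames. 1711486 ÷ 17982 → 95 full blocks, remainder 3196.
Within the partial block the first minute is 1800 frames and each further minute 1798, so 1 further minute boundary passed. Total skipped labels = 18 × 95 + 2 × 1 = 1712.
Non-drop label index = 1711486 + 1712 = 1713198; at 30 labels/s that is 15:51:46:18, i.e. DF 15:51:46;18.

15:51:46;18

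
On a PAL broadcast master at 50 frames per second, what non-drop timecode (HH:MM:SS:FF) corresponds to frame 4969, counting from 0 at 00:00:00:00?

4969 ÷ 50 = 99 full seconds, remainder 19 frames.
99 s = 0 h 1 min 39 s.
Timecode: 00:01:39:19.

00:01:39:19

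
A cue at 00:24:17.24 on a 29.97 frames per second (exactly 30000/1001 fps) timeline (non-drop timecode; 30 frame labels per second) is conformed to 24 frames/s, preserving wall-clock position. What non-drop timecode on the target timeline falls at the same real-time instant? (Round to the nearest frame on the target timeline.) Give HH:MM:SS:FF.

00:24:19:06

Source frame index: (0×3600 + 24×60 + 17) × 30 + 24 = 43734.
Real time: 43734 / (30000/1001) = 7296289/5000 s.
Target frame: (7296289/5000) × (24) = 21888867/625 ≈ 35022.187 → 35022.
At 24 labels/s: frame 35022 → 00:24:19:06.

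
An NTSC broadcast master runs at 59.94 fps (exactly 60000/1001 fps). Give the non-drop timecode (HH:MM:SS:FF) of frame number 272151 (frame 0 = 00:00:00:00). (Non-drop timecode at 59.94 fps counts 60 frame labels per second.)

01:15:35:51

272151 ÷ 60 = 4535 full seconds, remainder 51 frames.
4535 s = 1 h 15 min 35 s.
Timecode: 01:15:35:51.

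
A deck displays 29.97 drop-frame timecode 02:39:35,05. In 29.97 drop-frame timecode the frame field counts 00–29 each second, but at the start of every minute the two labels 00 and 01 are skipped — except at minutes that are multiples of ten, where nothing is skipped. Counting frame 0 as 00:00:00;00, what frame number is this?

286967

As if non-drop at 30 labels/s: (2 × 3600 + 39 × 60 + 35) × 30 + 5 = 287255.
Minute boundaries passed: 159; those not divisible by 10: 159 − 15 = 144; dropped labels = 2 × 144 = 288.
Actual frame index = 287255 − 288 = 286967.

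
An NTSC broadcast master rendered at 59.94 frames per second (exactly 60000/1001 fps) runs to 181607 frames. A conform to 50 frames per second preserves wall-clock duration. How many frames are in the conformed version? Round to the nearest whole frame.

Frames at target rate = 181607 × (50) / (60000/1001) = 181788607/1200 ≈ 151490.506.
Nearest whole frame: 151491.

151491 frames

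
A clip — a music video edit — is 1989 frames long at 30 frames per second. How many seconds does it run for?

Running time = 1989 / (30) = 66.3 s.

66.3 seconds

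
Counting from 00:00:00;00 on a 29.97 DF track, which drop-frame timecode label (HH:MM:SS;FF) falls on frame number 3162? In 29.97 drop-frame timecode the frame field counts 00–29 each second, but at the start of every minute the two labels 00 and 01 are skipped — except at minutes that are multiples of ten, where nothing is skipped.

Each 10-minute DF block holds 10 × 60 × 30 − 9 × 2 = 17982 frames. 3162 ÷ 17982 → 0 full blocks, remainder 3162.
Within the partial block the first minute is 1800 frames and each further minute 1798, so 1 further minute boundary passed. Total skipped labels = 18 × 0 + 2 × 1 = 2.
Non-drop label index = 3162 + 2 = 3164; at 30 labels/s that is 00:01:45:14, i.e. DF 00:01:45;14.

00:01:45;14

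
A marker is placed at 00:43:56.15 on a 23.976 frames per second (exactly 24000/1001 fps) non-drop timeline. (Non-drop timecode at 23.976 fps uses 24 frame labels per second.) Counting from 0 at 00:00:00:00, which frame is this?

Total seconds to the label: (0 × 3600 + 43 × 60 + 56) = 2636.
Frame index = 2636 × 24 + 15 = 63279.

frame 63279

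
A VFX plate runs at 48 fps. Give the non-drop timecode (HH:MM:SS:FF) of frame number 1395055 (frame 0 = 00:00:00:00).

08:04:23:31

1395055 ÷ 48 = 29063 full seconds, remainder 31 frames.
29063 s = 8 h 4 min 23 s.
Timecode: 08:04:23:31.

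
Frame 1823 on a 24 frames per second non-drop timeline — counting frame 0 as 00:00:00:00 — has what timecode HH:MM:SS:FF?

00:01:15:23

1823 ÷ 24 = 75 full seconds, remainder 23 frames.
75 s = 0 h 1 min 15 s.
Timecode: 00:01:15:23.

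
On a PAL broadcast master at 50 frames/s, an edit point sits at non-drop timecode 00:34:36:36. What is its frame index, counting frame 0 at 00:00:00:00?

frame 103836

Total seconds to the label: (0 × 3600 + 34 × 60 + 36) = 2076.
Frame index = 2076 × 50 + 36 = 103836.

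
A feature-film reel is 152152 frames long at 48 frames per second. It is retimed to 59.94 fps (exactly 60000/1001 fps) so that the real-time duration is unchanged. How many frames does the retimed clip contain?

190000 frames

Target frames = source frames × (target rate / source rate) = 152152 × (60000/1001)/(48) = 152152 × 1250/1001 = 190000.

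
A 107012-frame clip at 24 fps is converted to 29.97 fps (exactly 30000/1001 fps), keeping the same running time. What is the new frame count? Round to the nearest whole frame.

Frames at target rate = 107012 × (30000/1001) / (24) = 133765000/1001 ≈ 133631.369.
Nearest whole frame: 133631.

133631 frames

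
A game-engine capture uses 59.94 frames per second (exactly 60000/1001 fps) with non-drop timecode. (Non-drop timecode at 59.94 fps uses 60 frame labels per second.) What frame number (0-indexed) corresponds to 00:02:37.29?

Total seconds to the label: (0 × 3600 + 2 × 60 + 37) = 157.
Frame index = 157 × 60 + 29 = 9449.

9449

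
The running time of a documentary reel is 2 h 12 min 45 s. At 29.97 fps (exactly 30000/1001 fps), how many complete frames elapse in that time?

2 h 12 min 45 s = 7965 s.
Frames = 7965 × 30000/1001 = 238950000/1001 ≈ 238711.2887.
Complete frames: 238711.

238711 frames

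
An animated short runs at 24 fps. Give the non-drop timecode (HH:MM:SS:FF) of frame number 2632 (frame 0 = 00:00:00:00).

2632 ÷ 24 = 109 full seconds, remainder 16 frames.
109 s = 0 h 1 min 49 s.
Timecode: 00:01:49:16.

00:01:49:16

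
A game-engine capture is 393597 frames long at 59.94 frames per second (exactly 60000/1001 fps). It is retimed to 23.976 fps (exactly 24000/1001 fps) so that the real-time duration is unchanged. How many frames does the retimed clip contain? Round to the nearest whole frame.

157439 frames

Frames at target rate = 393597 × (24000/1001) / (60000/1001) = 787194/5 ≈ 157438.800.
Nearest whole frame: 157439.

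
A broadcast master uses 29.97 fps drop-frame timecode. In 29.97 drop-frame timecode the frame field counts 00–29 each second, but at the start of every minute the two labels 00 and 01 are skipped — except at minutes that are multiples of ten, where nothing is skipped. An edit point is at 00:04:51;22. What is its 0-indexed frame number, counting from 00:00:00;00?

8744

As if non-drop at 30 labels/s: (0 × 3600 + 4 × 60 + 51) × 30 + 22 = 8752.
Minute boundaries passed: 4; those not divisible by 10: 4 − 0 = 4; dropped labels = 2 × 4 = 8.
Actual frame index = 8752 − 8 = 8744.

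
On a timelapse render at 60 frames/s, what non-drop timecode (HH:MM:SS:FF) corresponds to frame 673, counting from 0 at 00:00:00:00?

00:00:11:13

673 ÷ 60 = 11 full seconds, remainder 13 frames.
11 s = 0 h 0 min 11 s.
Timecode: 00:00:11:13.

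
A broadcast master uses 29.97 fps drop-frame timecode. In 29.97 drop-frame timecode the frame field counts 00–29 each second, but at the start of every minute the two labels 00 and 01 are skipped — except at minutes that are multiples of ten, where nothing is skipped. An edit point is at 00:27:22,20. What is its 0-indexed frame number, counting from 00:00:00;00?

49230

Complete 10-minute blocks: 2, each 17982 frames → 35964.
Remaining 7 whole minutes in the current block: 1800 + 6 × 1798 = 12588 frames.
Within the current minute: 22 × 30 + 20 − 2 = 678 (labels ;00/;01 skipped at this minute). Total = 35964 + 12588 + 678 = 49230.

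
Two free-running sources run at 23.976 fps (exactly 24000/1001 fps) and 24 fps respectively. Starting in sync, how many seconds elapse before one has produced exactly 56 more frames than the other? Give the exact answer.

7007/3 seconds

The gap grows by |24 − 24000/1001| = 24/1001 frames per second.
Time for a 56-frame gap: 56 ÷ (24/1001) = 7007/3 s.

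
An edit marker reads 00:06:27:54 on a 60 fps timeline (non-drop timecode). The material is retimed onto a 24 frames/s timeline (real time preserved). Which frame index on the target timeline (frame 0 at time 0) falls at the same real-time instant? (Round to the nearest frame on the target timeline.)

Source frame index: (0×3600 + 6×60 + 27) × 60 + 54 = 23274.
Real time: 23274 / (60) = 3879/10 s.
Target frame: (3879/10) × (24) = 46548/5 ≈ 9309.600 → 9310.

frame 9310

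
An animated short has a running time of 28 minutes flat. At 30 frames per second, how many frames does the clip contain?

50400 frames

28 min = 1680 s.
Frames = 1680 × 30 = 50400.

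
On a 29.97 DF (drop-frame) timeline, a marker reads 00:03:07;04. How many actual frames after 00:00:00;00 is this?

5608

Complete 10-minute blocks: 0, each 17982 frames → 0.
Remaining 3 whole minutes in the current block: 1800 + 2 × 1798 = 5396 frames.
Within the current minute: 7 × 30 + 4 − 2 = 212 (labels ;00/;01 skipped at this minute). Total = 0 + 5396 + 212 = 5608.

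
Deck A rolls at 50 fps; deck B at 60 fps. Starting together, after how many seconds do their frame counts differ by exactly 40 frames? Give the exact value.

4 seconds

The gap grows by |60 − 50| = 10 frames per second.
Time for a 40-frame gap: 40 ÷ (10) = 4 s.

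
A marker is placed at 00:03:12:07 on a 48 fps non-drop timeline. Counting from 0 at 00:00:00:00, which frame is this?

9223

Total seconds to the label: (0 × 3600 + 3 × 60 + 12) = 192.
Frame index = 192 × 48 + 7 = 9223.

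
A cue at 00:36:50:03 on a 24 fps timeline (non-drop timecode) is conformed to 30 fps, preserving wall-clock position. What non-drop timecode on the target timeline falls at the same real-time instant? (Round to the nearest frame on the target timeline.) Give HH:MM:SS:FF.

00:36:50:04

Source frame index: (0×3600 + 36×60 + 50) × 24 + 3 = 53043.
Real time: 53043 / (24) = 17681/8 s.
Target frame: (17681/8) × (30) = 265215/4 ≈ 66303.750 → 66304.
At 30 labels/s: frame 66304 → 00:36:50:04.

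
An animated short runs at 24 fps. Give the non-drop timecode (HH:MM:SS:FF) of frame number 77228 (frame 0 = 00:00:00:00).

77228 ÷ 24 = 3217 full seconds, remainder 20 frames.
3217 s = 0 h 53 min 37 s.
Timecode: 00:53:37:20.

00:53:37:20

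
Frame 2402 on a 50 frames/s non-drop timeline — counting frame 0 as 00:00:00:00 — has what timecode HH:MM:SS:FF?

2402 ÷ 50 = 48 full seconds, remainder 2 frames.
48 s = 0 h 0 min 48 s.
Timecode: 00:00:48:02.

00:00:48:02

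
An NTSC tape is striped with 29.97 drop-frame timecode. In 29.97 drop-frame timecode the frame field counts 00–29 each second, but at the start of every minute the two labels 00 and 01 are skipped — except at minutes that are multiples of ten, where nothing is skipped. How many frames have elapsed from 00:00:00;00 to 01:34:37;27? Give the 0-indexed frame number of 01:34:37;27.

Complete 10-minute blocks: 9, each 17982 frames → 161838.
Remaining 4 whole minutes in the current block: 1800 + 3 × 1798 = 7194 frames.
Within the current minute: 37 × 30 + 27 − 2 = 1135 (labels ;00/;01 skipped at this minute). Total = 161838 + 7194 + 1135 = 170167.

170167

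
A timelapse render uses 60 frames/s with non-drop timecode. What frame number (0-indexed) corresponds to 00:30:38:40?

Total seconds to the label: (0 × 3600 + 30 × 60 + 38) = 1838.
Frame index = 1838 × 60 + 40 = 110320.

110320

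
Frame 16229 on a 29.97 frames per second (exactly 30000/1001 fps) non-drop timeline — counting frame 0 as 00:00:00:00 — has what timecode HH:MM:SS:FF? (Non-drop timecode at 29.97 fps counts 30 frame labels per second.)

00:09:00:29

16229 ÷ 30 = 540 full seconds, remainder 29 frames.
540 s = 0 h 9 min 0 s.
Timecode: 00:09:00:29.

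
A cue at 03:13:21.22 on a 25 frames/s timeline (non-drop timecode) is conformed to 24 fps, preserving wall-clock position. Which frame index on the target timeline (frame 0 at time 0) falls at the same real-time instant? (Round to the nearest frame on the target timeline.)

frame 278445

Source frame index: (3×3600 + 13×60 + 21) × 25 + 22 = 290047.
Real time: 290047 / (25) = 290047/25 s.
Target frame: (290047/25) × (24) = 6961128/25 ≈ 278445.120 → 278445.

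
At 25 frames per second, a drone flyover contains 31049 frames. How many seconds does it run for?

1241.96 seconds

Running time = 31049 / (25) = 1241.96 s.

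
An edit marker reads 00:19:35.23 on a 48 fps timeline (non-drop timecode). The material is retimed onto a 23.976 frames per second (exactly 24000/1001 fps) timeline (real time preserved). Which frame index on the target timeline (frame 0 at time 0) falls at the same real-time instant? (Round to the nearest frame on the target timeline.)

frame 28183

Source frame index: (0×3600 + 19×60 + 35) × 48 + 23 = 56423.
Real time: 56423 / (48) = 56423/48 s.
Target frame: (56423/48) × (24000/1001) = 28211500/1001 ≈ 28183.317 → 28183.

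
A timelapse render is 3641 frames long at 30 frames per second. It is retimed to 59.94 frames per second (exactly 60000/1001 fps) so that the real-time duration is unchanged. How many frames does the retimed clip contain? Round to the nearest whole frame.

Frames at target rate = 3641 × (60000/1001) / (30) = 662000/91 ≈ 7274.725.
Nearest whole frame: 7275.

7275 frames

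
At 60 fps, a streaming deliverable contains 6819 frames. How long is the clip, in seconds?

Running time = 6819 / (60) = 113.65 s.

113.65 seconds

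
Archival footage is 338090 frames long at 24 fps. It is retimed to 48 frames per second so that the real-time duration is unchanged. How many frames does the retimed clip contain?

Target frames = source frames × (target rate / source rate) = 338090 × (48)/(24) = 338090 × 2 = 676180.

676180 frames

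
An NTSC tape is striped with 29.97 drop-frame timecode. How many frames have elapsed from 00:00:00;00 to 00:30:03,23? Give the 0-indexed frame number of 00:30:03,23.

As if non-drop at 30 labels/s: (0 × 3600 + 30 × 60 + 3) × 30 + 23 = 54113.
Minute boundaries passed: 30; those not divisible by 10: 30 − 3 = 27; dropped labels = 2 × 27 = 54.
Actual frame index = 54113 − 54 = 54059.

54059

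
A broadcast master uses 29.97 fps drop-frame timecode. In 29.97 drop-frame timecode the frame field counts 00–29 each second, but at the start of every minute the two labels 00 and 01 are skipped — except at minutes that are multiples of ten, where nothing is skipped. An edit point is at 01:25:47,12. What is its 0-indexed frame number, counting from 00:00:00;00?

154268

Complete 10-minute blocks: 8, each 17982 frames → 143856.
Remaining 5 whole minutes in the current block: 1800 + 4 × 1798 = 8992 frames.
Within the current minute: 47 × 30 + 12 − 2 = 1420 (labels ;00/;01 skipped at this minute). Total = 143856 + 8992 + 1420 = 154268.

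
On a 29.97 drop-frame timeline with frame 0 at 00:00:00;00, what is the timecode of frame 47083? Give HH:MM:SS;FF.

00:26:11;01

Ten DF minutes hold 17982 frames, so frame 47083 lies in block 2 (frames 35964–53945) with 11119 frames into that block.
The block's first minute is 1800 frames and the rest 1798 each; 11119 frames reaches minute 6, so 2 × 18 + 6 × 2 = 48 labels have been skipped so far.
Adding those back, label number 47083 + 48 = 47131 at 30 labels/s is 1571 s + 1 f = 0 h 26 min 11 s frame 1, i.e. 00:26:11;01.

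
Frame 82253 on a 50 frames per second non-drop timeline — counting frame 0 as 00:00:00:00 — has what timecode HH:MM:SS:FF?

00:27:25:03

82253 ÷ 50 = 1645 full seconds, remainder 3 frames.
1645 s = 0 h 27 min 25 s.
Timecode: 00:27:25:03.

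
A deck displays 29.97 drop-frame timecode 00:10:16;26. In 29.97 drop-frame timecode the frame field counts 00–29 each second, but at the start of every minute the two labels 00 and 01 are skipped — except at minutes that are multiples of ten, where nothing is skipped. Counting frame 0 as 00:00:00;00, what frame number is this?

18488

As if non-drop at 30 labels/s: (0 × 3600 + 10 × 60 + 16) × 30 + 26 = 18506.
Minute boundaries passed: 10; those not divisible by 10: 10 − 1 = 9; dropped labels = 2 × 9 = 18.
Actual frame index = 18506 − 18 = 18488.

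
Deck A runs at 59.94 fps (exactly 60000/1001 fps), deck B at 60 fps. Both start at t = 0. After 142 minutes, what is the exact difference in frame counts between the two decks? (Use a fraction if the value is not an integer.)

511200/1001 frames

142 min = 8520 s.
A emits 60000/1001 × 8520 = 511200000/1001 frames; B emits 60 × 8520 = 511200.
Difference = 511200/1001 frames (≈ 510.6893); B is ahead of A.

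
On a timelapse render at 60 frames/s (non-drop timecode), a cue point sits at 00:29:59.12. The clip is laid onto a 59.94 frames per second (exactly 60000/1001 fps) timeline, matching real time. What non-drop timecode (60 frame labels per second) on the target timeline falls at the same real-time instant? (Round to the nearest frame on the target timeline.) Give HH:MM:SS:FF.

Source frame index: (0×3600 + 29×60 + 59) × 60 + 12 = 107952.
Real time: 107952 / (60) = 8996/5 s.
Target frame: (8996/5) × (60000/1001) = 8304000/77 ≈ 107844.156 → 107844.
At 60 labels/s: frame 107844 → 00:29:57:24.

00:29:57:24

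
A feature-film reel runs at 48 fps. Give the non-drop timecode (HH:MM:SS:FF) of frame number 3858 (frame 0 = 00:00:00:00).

00:01:20:18

3858 ÷ 48 = 80 full seconds, remainder 18 frames.
80 s = 0 h 1 min 20 s.
Timecode: 00:01:20:18.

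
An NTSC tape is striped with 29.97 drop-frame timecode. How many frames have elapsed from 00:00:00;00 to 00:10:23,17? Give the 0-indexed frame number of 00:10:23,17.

18689

Complete 10-minute blocks: 1, each 17982 frames → 17982.
Remaining 0 whole minutes in the current block: 0 frames.
Within the current minute: 23 × 30 + 17 = 707. Total = 17982 + 0 + 707 = 18689.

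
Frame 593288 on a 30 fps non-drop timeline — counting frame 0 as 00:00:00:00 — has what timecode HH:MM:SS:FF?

593288 ÷ 30 = 19776 full seconds, remainder 8 frames.
19776 s = 5 h 29 min 36 s.
Timecode: 05:29:36:08.

05:29:36:08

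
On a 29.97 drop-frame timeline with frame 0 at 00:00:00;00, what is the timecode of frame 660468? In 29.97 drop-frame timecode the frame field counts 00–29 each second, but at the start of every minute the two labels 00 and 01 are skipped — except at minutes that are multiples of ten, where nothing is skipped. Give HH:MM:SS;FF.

Each 10-minute DF block holds 10 × 60 × 30 − 9 × 2 = 17982 frames. 660468 ÷ 17982 → 36 full blocks, remainder 13116.
Within the partial block the first minute is 1800 frames and each further minute 1798, so 7 further minute boundaries passed. Total skipped labels = 18 × 36 + 2 × 7 = 662.
Non-drop label index = 660468 + 662 = 661130; at 30 labels/s that is 06:07:17:20, i.e. DF 06:07:17;20.

06:07:17;20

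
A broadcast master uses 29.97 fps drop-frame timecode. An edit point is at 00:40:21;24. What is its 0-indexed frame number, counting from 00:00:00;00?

As if non-drop at 30 labels/s: (0 × 3600 + 40 × 60 + 21) × 30 + 24 = 72654.
Minute boundaries passed: 40; those not divisible by 10: 40 − 4 = 36; dropped labels = 2 × 36 = 72.
Actual frame index = 72654 − 72 = 72582.

72582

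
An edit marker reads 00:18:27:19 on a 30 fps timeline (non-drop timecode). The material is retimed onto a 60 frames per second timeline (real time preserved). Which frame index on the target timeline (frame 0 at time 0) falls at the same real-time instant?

Source frame index: (0×3600 + 18×60 + 27) × 30 + 19 = 33229.
Real time: 33229 / (30) = 33229/30 s.
Target frame: (33229/30) × (60) = 66458.

frame 66458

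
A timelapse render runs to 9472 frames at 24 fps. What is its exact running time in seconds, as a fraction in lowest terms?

Running time = 9472 ÷ (24) = 9472 × 1/24 = 1184/3 s.

1184/3 seconds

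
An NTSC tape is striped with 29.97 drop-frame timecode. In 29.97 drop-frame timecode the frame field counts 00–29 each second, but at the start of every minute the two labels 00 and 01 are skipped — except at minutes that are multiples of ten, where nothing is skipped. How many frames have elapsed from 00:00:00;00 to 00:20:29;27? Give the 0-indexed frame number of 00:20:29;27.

Complete 10-minute blocks: 2, each 17982 frames → 35964.
Remaining 0 whole minutes in the current block: 0 frames.
Within the current minute: 29 × 30 + 27 = 897. Total = 35964 + 0 + 897 = 36861.

36861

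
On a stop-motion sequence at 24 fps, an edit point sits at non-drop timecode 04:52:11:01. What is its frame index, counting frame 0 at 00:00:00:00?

420745

Total seconds to the label: (4 × 3600 + 52 × 60 + 11) = 17531.
Frame index = 17531 × 24 + 1 = 420745.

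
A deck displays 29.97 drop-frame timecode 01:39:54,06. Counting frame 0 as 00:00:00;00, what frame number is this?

179646

As if non-drop at 30 labels/s: (1 × 3600 + 39 × 60 + 54) × 30 + 6 = 179826.
Minute boundaries passed: 99; those not divisible by 10: 99 − 9 = 90; dropped labels = 2 × 90 = 180.
Actual frame index = 179826 − 180 = 179646.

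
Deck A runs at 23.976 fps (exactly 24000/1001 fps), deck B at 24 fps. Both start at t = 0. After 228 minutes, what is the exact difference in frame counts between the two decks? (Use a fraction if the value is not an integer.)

228 min = 13680 s.
A emits 24000/1001 × 13680 = 328320000/1001 frames; B emits 24 × 13680 = 328320.
Difference = 328320/1001 frames (≈ 327.9920); B is ahead of A.

328320/1001 frames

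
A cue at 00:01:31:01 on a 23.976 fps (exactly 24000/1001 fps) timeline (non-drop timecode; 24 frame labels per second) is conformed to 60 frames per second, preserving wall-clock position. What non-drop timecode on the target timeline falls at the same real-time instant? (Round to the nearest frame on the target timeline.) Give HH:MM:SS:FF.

00:01:31:08

Source frame index: (0×3600 + 1×60 + 31) × 24 + 1 = 2185.
Real time: 2185 / (24000/1001) = 437437/4800 s.
Target frame: (437437/4800) × (60) = 437437/80 ≈ 5467.962 → 5468.
At 60 labels/s: frame 5468 → 00:01:31:08.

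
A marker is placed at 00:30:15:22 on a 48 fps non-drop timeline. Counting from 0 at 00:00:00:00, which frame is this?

Total seconds to the label: (0 × 3600 + 30 × 60 + 15) = 1815.
Frame index = 1815 × 48 + 22 = 87142.

frame 87142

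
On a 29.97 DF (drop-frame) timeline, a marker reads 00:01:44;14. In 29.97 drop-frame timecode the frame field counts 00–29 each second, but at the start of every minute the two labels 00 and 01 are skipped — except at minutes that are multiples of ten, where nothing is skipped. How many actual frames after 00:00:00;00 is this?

As if non-drop at 30 labels/s: (0 × 3600 + 1 × 60 + 44) × 30 + 14 = 3134.
Minute boundaries passed: 1; those not divisible by 10: 1 − 0 = 1; dropped labels = 2 × 1 = 2.
Actual frame index = 3134 − 2 = 3132.

3132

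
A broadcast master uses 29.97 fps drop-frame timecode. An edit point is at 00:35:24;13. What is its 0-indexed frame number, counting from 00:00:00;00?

63669

Complete 10-minute blocks: 3, each 17982 frames → 53946.
Remaining 5 whole minutes in the current block: 1800 + 4 × 1798 = 8992 frames.
Within the current minute: 24 × 30 + 13 − 2 = 731 (labels ;00/;01 skipped at this minute). Total = 53946 + 8992 + 731 = 63669.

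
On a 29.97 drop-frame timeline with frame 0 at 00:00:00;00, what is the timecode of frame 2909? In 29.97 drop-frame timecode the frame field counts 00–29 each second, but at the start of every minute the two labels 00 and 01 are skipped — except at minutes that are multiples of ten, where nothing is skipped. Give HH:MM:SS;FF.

Each 10-minute DF block holds 10 × 60 × 30 − 9 × 2 = 17982 frames. 2909 ÷ 17982 → 0 full blocks, remainder 2909.
Within the partial block the first minute is 1800 frames and each further minute 1798, so 1 further minute boundary passed. Total skipped labels = 18 × 0 + 2 × 1 = 2.
Non-drop label index = 2909 + 2 = 2911; at 30 labels/s that is 00:01:37:01, i.e. DF 00:01:37;01.

00:01:37;01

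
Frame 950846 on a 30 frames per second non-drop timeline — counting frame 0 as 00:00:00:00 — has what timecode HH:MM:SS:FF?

950846 ÷ 30 = 31694 full seconds, remainder 26 frames.
31694 s = 8 h 48 min 14 s.
Timecode: 08:48:14:26.

08:48:14:26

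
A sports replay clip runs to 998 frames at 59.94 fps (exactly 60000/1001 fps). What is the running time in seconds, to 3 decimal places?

16.650 seconds

Running time = 998 × 1001/60000 = 499499/30000 s ≈ 16.650 s.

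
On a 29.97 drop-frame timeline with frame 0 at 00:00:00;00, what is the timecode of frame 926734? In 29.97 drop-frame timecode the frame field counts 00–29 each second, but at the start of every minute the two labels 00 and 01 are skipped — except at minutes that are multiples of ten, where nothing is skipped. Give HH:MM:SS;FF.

08:35:22;02

Each 10-minute DF block holds 10 × 60 × 30 − 9 × 2 = 17982 frames. 926734 ÷ 17982 → 51 full blocks, remainder 9652.
Within the partial block the first minute is 1800 frames and each further minute 1798, so 5 further minute boundaries passed. Total skipped labels = 18 × 51 + 2 × 5 = 928.
Non-drop label index = 926734 + 928 = 927662; at 30 labels/s that is 08:35:22:02, i.e. DF 08:35:22;02.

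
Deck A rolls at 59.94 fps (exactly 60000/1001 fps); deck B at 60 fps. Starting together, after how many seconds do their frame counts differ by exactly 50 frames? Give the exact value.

The gap grows by |60 − 60000/1001| = 60/1001 frames per second.
Time for a 50-frame gap: 50 ÷ (60/1001) = 5005/6 s.

5005/6 seconds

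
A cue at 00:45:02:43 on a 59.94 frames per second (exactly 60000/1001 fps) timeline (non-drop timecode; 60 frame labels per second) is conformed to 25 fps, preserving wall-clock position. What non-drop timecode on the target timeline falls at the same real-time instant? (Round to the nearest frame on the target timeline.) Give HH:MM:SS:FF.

00:45:05:10

Source frame index: (0×3600 + 45×60 + 2) × 60 + 43 = 162163.
Real time: 162163 / (60000/1001) = 162325163/60000 s.
Target frame: (162325163/60000) × (25) = 162325163/2400 ≈ 67635.485 → 67635.
At 25 labels/s: frame 67635 → 00:45:05:10.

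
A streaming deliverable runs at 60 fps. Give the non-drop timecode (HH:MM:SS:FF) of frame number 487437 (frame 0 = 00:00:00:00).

487437 ÷ 60 = 8123 full seconds, remainder 57 frames.
8123 s = 2 h 15 min 23 s.
Timecode: 02:15:23:57.

02:15:23:57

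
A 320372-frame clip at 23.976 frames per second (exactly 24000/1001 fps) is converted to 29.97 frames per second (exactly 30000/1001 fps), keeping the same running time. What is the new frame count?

400465 frames

Target frames = source frames × (target rate / source rate) = 320372 × (30000/1001)/(24000/1001) = 320372 × 5/4 = 400465.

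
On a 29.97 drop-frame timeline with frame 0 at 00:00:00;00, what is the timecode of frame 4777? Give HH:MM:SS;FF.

00:02:39;11

Ten DF minutes hold 17982 frames, so frame 4777 lies in block 0 (frames 0–17981) with 4777 frames into that block.
The block's first minute is 1800 frames and the rest 1798 each; 4777 frames reaches minute 2, so 0 × 18 + 2 × 2 = 4 labels have been skipped so far.
Adding those back, label number 4777 + 4 = 4781 at 30 labels/s is 159 s + 11 f = 0 h 2 min 39 s frame 11, i.e. 00:02:39;11.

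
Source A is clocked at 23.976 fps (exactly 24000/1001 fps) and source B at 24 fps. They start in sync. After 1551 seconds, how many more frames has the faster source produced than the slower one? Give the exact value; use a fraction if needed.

3384/91 frames

A emits 24000/1001 × 1551 = 3384000/91 frames; B emits 24 × 1551 = 37224.
Difference = 3384/91 frames (≈ 37.1868); B is ahead of A.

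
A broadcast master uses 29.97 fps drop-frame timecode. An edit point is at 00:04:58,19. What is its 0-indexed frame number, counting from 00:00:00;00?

8951

Complete 10-minute blocks: 0, each 17982 frames → 0.
Remaining 4 whole minutes in the current block: 1800 + 3 × 1798 = 7194 frames.
Within the current minute: 58 × 30 + 19 − 2 = 1757 (labels ;00/;01 skipped at this minute). Total = 0 + 7194 + 1757 = 8951.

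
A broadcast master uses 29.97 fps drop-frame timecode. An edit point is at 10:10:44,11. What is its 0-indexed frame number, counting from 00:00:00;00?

1098233

As if non-drop at 30 labels/s: (10 × 3600 + 10 × 60 + 44) × 30 + 11 = 1099331.
Minute boundaries passed: 610; those not divisible by 10: 610 − 61 = 549; dropped labels = 2 × 549 = 1098.
Actual frame index = 1099331 − 1098 = 1098233.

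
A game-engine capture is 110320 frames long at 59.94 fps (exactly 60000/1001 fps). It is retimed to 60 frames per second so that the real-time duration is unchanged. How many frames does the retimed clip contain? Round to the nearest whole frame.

110430 frames

Frames at target rate = 110320 × (60) / (60000/1001) = 2760758/25 ≈ 110430.320.
Nearest whole frame: 110430.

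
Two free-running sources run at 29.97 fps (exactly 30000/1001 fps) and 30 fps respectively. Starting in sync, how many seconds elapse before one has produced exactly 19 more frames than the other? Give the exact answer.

19019/30 seconds

The gap grows by |30 − 30000/1001| = 30/1001 frames per second.
Time for a 19-frame gap: 19 ÷ (30/1001) = 19019/30 s.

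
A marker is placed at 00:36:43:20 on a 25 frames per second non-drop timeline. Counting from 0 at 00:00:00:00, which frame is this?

Total seconds to the label: (0 × 3600 + 36 × 60 + 43) = 2203.
Frame index = 2203 × 25 + 20 = 55095.

55095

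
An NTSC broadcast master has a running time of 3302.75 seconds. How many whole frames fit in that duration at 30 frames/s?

Frames = 3302.75 × 30 = 198165/2 ≈ 99082.5000.
Complete frames: 99082.

99082 frames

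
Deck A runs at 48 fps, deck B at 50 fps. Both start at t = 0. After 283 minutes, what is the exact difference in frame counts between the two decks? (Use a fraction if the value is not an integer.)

283 min = 16980 s.
A emits 48 × 16980 = 815040 frames; B emits 50 × 16980 = 849000.
Difference = 33960 frames; B is ahead of A.

33960 frames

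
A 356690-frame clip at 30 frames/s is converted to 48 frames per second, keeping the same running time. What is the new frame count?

Frames at target rate = 356690 × (48) / (30) = 570704.

570704 frames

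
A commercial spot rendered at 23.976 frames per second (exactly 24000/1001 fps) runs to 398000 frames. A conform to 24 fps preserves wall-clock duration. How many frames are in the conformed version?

Target frames = source frames × (target rate / source rate) = 398000 × (24)/(24000/1001) = 398000 × 1001/1000 = 398398.

398398 frames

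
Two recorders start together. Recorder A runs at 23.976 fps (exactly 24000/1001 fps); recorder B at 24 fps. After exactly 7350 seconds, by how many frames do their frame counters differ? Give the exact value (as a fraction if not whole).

25200/143 frames

A emits 24000/1001 × 7350 = 25200000/143 frames; B emits 24 × 7350 = 176400.
Difference = 25200/143 frames (≈ 176.2238); B is ahead of A.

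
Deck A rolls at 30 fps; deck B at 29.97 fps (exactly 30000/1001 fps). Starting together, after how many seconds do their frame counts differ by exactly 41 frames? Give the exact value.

41041/30 seconds

The gap grows by |30000/1001 − 30| = 30/1001 frames per second.
Time for a 41-frame gap: 41 ÷ (30/1001) = 41041/30 s.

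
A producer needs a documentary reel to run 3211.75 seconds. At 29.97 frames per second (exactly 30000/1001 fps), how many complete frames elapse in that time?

96256 frames

Frames = 3211.75 × 30000/1001 = 96352500/1001 ≈ 96256.2438.
Complete frames: 96256.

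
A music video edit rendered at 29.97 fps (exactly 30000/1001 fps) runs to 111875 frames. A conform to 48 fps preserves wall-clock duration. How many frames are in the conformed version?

179179 frames

Target frames = source frames × (target rate / source rate) = 111875 × (48)/(30000/1001) = 111875 × 1001/625 = 179179.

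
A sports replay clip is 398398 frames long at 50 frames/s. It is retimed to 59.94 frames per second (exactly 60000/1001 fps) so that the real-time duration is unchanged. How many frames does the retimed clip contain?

Target frames = source frames × (target rate / source rate) = 398398 × (60000/1001)/(50) = 398398 × 1200/1001 = 477600.

477600 frames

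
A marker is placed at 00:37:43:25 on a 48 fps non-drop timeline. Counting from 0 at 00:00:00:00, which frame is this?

frame 108649

Total seconds to the label: (0 × 3600 + 37 × 60 + 43) = 2263.
Frame index = 2263 × 48 + 25 = 108649.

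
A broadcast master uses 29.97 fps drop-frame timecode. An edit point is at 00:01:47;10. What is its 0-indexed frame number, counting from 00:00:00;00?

Complete 10-minute blocks: 0, each 17982 frames → 0.
Remaining 1 whole minute in the current block: 1800 + 0 × 1798 = 1800 frames.
Within the current minute: 47 × 30 + 10 − 2 = 1418 (labels ;00/;01 skipped at this minute). Total = 0 + 1800 + 1418 = 3218.

3218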